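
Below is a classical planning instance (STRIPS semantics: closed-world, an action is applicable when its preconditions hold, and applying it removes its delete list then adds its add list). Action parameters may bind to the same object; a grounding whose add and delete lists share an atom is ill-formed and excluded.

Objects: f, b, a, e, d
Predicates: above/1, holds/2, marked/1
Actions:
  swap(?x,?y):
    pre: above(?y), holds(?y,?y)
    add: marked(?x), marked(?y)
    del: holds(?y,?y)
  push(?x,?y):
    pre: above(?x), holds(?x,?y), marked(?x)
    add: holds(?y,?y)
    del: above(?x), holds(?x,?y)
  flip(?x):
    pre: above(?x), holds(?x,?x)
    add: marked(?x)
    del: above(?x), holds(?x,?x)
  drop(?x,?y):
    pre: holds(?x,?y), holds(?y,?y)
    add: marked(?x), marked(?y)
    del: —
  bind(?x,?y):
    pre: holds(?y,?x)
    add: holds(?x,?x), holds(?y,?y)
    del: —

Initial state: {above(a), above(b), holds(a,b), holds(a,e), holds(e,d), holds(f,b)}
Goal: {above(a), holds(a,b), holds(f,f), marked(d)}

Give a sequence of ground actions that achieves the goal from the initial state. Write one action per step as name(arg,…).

1. bind(b,f)  →  {above(a), above(b), holds(a,b), holds(a,e), holds(b,b), holds(e,d), holds(f,b), holds(f,f)}
2. swap(d,b)  →  {above(a), above(b), holds(a,b), holds(a,e), holds(e,d), holds(f,b), holds(f,f), marked(b), marked(d)}

bind(b,f); swap(d,b)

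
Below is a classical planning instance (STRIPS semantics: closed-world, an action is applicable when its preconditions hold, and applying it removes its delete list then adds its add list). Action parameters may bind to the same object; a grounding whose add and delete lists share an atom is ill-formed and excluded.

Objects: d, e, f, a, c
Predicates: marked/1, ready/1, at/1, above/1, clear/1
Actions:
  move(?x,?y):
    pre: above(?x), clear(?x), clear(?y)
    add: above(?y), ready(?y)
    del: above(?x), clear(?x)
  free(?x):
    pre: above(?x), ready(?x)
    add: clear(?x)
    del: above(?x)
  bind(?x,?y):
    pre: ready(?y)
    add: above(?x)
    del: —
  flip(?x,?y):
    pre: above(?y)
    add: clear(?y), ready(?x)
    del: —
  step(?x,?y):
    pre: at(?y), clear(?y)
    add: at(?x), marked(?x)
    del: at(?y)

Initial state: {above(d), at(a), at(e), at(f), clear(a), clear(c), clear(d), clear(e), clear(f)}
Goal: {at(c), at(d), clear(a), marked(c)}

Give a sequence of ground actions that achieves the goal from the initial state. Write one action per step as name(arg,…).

step(d,e); step(c,f)

1. step(d,e)  →  {above(d), at(a), at(d), at(f), clear(a), clear(c), clear(d), clear(e), clear(f), marked(d)}
2. step(c,f)  →  {above(d), at(a), at(c), at(d), clear(a), clear(c), clear(d), clear(e), clear(f), marked(c), marked(d)}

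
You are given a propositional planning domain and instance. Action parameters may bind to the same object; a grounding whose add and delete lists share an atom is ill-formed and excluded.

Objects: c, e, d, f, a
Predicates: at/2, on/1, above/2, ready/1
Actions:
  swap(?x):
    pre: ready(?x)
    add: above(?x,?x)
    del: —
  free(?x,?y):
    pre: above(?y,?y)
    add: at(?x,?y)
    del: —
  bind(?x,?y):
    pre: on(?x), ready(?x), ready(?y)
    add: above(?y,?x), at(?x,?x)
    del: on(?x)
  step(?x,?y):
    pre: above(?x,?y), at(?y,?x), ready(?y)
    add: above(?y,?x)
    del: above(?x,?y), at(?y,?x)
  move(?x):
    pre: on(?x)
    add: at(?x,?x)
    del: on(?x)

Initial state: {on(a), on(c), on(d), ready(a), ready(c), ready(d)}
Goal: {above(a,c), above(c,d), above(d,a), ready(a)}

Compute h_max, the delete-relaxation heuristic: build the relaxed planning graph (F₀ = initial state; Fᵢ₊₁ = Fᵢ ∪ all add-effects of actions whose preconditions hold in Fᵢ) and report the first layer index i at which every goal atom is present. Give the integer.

F0 = init (6 atoms)
F1 = F0 ∪ {above(a,a), above(a,c), above(a,d), above(c,a), above(c,c), above(c,d), above(d,a), above(d,c), above(d,d), at(a,a), at(c,c), at(d,d)}  (18 atoms)
goal ⊆ F1  ⇒  h_max = 1

1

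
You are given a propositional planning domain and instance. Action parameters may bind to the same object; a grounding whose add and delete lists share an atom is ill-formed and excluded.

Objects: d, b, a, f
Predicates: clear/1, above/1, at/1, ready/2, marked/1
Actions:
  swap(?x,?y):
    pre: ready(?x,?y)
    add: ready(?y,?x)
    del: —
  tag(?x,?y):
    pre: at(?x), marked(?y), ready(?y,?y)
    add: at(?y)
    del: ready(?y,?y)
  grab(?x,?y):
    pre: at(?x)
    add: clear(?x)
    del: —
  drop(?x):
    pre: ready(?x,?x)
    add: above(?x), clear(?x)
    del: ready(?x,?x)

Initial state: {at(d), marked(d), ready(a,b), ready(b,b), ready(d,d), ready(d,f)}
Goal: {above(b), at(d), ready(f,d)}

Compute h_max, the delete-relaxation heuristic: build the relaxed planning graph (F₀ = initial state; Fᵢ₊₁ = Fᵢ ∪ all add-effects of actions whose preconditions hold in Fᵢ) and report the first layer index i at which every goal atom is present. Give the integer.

1

F0 = init (6 atoms)
F1 = F0 ∪ {above(b), above(d), clear(b), clear(d), ready(b,a), ready(f,d)}  (12 atoms)
goal ⊆ F1  ⇒  h_max = 1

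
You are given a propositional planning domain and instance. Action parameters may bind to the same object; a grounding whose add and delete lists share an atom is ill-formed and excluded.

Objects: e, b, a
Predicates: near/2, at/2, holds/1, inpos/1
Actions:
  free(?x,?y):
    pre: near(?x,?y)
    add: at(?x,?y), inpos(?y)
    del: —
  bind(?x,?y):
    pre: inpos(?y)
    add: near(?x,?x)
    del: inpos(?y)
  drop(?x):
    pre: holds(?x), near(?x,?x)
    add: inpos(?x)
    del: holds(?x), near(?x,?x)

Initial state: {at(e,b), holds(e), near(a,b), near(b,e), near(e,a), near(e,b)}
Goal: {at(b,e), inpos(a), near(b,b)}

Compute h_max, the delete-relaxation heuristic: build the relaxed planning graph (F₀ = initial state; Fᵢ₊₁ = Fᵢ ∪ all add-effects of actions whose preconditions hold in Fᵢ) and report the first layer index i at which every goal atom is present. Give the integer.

F0 = init (6 atoms)
F1 = F0 ∪ {at(a,b), at(b,e), at(e,a), inpos(a), inpos(b), inpos(e)}  (12 atoms)
F2 = F1 ∪ {near(a,a), near(b,b), near(e,e)}  (15 atoms)
goal ⊆ F2  ⇒  h_max = 2

2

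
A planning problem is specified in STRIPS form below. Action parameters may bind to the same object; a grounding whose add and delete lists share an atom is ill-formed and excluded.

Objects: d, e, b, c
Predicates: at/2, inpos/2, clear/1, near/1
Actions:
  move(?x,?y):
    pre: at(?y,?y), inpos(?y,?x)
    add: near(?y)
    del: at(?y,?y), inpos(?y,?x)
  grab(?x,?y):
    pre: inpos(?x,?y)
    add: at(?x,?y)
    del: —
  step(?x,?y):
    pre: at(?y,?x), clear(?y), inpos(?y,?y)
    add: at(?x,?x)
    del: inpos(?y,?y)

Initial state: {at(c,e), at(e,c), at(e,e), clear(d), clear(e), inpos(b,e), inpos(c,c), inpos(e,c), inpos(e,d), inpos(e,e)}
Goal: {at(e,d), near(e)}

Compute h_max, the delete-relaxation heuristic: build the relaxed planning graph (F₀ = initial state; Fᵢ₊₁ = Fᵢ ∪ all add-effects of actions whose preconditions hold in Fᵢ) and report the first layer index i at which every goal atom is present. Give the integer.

1

F0 = init (10 atoms)
F1 = F0 ∪ {at(b,e), at(c,c), at(e,d), near(e)}  (14 atoms)
goal ⊆ F1  ⇒  h_max = 1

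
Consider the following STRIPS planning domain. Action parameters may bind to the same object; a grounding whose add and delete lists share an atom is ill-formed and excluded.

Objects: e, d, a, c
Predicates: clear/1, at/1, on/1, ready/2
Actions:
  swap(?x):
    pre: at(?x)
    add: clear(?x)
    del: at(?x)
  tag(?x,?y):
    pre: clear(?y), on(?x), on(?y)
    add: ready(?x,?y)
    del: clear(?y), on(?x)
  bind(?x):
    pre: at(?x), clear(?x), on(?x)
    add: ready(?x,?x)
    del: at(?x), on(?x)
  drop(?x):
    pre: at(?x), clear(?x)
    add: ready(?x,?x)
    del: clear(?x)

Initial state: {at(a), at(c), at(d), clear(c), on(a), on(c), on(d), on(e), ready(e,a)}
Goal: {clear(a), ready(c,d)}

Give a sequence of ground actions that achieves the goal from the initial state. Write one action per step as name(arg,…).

swap(d); swap(a); tag(c,d)

1. swap(d)  →  {at(a), at(c), clear(c), clear(d), on(a), on(c), on(d), on(e), ready(e,a)}
2. swap(a)  →  {at(c), clear(a), clear(c), clear(d), on(a), on(c), on(d), on(e), ready(e,a)}
3. tag(c,d)  →  {at(c), clear(a), clear(c), on(a), on(d), on(e), ready(c,d), ready(e,a)}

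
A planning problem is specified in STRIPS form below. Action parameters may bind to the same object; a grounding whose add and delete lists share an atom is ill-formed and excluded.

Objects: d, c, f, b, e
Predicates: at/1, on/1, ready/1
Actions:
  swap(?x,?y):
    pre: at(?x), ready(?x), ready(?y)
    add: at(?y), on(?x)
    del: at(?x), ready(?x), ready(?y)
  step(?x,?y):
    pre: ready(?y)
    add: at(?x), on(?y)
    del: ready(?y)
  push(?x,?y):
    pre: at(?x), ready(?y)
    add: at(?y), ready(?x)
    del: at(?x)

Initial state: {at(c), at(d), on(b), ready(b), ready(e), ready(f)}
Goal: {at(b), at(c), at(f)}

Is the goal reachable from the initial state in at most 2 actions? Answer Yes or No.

Yes

1. step(f,f)  →  {at(c), at(d), at(f), on(b), on(f), ready(b), ready(e)}
2. step(b,b)  →  {at(b), at(c), at(d), at(f), on(b), on(f), ready(e)}
optimal plan length = 2; 2 ≤ 2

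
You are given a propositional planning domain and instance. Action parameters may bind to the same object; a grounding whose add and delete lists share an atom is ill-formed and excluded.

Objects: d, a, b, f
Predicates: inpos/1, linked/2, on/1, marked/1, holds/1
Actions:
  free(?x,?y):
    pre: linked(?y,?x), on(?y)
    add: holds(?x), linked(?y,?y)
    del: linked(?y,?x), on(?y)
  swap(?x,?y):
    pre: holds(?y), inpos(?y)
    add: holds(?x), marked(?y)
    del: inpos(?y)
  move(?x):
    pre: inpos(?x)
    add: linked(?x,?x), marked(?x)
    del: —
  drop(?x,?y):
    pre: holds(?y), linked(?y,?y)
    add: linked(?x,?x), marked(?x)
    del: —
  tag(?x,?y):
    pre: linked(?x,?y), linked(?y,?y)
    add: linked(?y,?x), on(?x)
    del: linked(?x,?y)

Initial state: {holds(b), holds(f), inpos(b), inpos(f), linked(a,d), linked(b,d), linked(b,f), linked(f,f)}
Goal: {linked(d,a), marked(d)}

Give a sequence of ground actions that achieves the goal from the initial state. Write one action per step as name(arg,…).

drop(d,f); tag(a,d)

1. drop(d,f)  →  {holds(b), holds(f), inpos(b), inpos(f), linked(a,d), linked(b,d), linked(b,f), linked(d,d), linked(f,f), marked(d)}
2. tag(a,d)  →  {holds(b), holds(f), inpos(b), inpos(f), linked(b,d), linked(b,f), linked(d,a), linked(d,d), linked(f,f), marked(d), on(a)}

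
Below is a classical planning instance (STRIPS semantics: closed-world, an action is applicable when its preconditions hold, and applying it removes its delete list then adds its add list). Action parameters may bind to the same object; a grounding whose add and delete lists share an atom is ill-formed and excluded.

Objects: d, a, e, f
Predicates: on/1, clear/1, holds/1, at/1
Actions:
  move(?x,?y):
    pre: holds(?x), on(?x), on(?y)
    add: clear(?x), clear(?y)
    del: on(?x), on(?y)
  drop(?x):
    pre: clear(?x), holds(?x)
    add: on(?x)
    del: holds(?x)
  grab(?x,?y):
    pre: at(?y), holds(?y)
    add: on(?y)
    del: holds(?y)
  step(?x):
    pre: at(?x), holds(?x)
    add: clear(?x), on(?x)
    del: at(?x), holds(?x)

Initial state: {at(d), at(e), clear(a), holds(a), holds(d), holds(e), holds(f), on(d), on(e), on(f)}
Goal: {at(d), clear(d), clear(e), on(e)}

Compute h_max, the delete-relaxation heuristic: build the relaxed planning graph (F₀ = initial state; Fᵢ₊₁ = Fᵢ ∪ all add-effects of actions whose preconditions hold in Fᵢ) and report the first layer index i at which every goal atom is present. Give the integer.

1

F0 = init (10 atoms)
F1 = F0 ∪ {clear(d), clear(e), clear(f), on(a)}  (14 atoms)
goal ⊆ F1  ⇒  h_max = 1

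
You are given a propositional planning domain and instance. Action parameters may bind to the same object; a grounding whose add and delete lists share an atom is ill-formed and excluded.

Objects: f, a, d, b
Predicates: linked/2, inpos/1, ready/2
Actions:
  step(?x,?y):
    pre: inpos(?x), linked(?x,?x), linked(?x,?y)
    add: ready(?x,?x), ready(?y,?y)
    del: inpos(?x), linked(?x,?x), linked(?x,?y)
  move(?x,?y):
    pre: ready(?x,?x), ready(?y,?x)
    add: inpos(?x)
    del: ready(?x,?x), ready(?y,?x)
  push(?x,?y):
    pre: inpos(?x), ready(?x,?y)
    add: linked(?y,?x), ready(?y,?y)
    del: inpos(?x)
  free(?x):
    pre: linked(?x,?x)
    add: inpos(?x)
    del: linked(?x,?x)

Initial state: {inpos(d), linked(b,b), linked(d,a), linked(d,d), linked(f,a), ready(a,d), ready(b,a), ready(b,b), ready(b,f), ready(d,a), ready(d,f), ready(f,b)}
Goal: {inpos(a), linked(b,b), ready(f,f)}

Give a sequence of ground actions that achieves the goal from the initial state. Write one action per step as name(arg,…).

1. step(d,a)  →  {linked(b,b), linked(f,a), ready(a,a), ready(a,d), ready(b,a), ready(b,b), ready(b,f), ready(d,a), ready(d,d), ready(d,f), ready(f,b)}
2. move(a,a)  →  {inpos(a), linked(b,b), linked(f,a), ready(a,d), ready(b,a), ready(b,b), ready(b,f), ready(d,a), ready(d,d), ready(d,f), ready(f,b)}
3. move(d,a)  →  {inpos(a), inpos(d), linked(b,b), linked(f,a), ready(b,a), ready(b,b), ready(b,f), ready(d,a), ready(d,f), ready(f,b)}
4. push(d,f)  →  {inpos(a), linked(b,b), linked(f,a), linked(f,d), ready(b,a), ready(b,b), ready(b,f), ready(d,a), ready(d,f), ready(f,b), ready(f,f)}

step(d,a); move(a,a); move(d,a); push(d,f)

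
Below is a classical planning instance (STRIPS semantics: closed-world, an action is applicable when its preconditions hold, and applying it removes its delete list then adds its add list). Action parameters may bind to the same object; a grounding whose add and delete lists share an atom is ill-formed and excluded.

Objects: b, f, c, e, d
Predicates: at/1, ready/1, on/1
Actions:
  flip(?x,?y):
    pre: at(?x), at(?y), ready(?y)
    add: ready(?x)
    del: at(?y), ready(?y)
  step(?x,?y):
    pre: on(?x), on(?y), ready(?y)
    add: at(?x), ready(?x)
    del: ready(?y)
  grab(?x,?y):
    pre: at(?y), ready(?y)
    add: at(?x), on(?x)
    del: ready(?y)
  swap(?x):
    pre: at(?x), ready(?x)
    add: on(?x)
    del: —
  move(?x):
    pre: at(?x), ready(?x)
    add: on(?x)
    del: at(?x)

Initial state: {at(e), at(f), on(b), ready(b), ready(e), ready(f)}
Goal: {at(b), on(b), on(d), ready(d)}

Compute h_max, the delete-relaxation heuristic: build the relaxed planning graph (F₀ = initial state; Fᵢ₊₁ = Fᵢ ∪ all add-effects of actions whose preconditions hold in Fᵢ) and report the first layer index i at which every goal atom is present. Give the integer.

2

F0 = init (6 atoms)
F1 = F0 ∪ {at(b), at(c), at(d), on(c), on(d), on(e), on(f)}  (13 atoms)
F2 = F1 ∪ {ready(c), ready(d)}  (15 atoms)
goal ⊆ F2  ⇒  h_max = 2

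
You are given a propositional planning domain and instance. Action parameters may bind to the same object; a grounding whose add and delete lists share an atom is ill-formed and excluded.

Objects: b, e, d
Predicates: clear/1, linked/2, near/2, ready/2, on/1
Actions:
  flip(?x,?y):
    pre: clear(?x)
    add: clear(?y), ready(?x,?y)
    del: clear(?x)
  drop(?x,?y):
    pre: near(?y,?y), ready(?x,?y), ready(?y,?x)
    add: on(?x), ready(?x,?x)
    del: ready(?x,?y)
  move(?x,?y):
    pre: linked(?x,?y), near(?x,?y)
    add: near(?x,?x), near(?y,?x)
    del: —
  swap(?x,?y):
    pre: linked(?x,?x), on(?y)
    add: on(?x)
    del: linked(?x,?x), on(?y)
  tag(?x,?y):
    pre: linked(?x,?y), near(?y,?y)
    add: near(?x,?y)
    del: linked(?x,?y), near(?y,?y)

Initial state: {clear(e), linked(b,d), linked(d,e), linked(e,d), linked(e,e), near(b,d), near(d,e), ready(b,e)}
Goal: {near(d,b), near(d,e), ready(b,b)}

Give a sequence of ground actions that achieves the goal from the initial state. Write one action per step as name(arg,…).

1. flip(e,b)  →  {clear(b), linked(b,d), linked(d,e), linked(e,d), linked(e,e), near(b,d), near(d,e), ready(b,e), ready(e,b)}
2. move(b,d)  →  {clear(b), linked(b,d), linked(d,e), linked(e,d), linked(e,e), near(b,b), near(b,d), near(d,b), near(d,e), ready(b,e), ready(e,b)}
3. move(d,e)  →  {clear(b), linked(b,d), linked(d,e), linked(e,d), linked(e,e), near(b,b), near(b,d), near(d,b), near(d,d), near(d,e), near(e,d), ready(b,e), ready(e,b)}
4. move(e,d)  →  {clear(b), linked(b,d), linked(d,e), linked(e,d), linked(e,e), near(b,b), near(b,d), near(d,b), near(d,d), near(d,e), near(e,d), near(e,e), ready(b,e), ready(e,b)}
5. drop(b,e)  →  {clear(b), linked(b,d), linked(d,e), linked(e,d), linked(e,e), near(b,b), near(b,d), near(d,b), near(d,d), near(d,e), near(e,d), near(e,e), on(b), ready(b,b), ready(e,b)}

flip(e,b); move(b,d); move(d,e); move(e,d); drop(b,e)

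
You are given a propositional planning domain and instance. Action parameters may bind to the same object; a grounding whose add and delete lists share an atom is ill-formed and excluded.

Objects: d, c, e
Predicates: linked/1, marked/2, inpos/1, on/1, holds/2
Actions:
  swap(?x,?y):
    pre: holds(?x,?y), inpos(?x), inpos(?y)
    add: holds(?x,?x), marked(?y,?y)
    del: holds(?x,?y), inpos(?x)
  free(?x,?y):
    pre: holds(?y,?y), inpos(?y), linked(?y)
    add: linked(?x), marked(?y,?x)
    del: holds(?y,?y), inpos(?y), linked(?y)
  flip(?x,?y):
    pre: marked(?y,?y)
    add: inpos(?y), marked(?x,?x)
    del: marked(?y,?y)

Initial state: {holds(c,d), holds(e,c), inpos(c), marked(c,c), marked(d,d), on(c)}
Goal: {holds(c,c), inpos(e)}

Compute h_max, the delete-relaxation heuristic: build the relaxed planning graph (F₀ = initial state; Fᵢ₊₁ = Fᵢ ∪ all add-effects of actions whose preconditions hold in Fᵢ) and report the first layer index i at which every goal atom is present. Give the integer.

F0 = init (6 atoms)
F1 = F0 ∪ {inpos(d), marked(e,e)}  (8 atoms)
F2 = F1 ∪ {holds(c,c), inpos(e)}  (10 atoms)
goal ⊆ F2  ⇒  h_max = 2

2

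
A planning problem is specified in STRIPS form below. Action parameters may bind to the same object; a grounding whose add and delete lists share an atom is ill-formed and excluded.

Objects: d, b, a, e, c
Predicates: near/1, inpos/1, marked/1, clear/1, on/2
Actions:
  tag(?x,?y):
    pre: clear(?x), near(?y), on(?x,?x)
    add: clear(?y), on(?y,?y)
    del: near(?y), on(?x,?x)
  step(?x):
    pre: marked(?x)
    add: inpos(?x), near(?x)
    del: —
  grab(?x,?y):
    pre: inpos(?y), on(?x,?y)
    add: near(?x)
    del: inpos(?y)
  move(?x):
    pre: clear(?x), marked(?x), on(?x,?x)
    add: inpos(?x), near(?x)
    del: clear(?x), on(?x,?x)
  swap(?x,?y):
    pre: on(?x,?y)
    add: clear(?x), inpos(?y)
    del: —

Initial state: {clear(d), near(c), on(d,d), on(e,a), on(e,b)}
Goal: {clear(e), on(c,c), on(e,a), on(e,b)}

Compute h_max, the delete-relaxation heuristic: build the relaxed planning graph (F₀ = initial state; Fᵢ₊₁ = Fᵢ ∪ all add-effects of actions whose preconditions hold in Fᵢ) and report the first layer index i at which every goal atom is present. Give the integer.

1

F0 = init (5 atoms)
F1 = F0 ∪ {clear(c), clear(e), inpos(a), inpos(b), inpos(d), on(c,c)}  (11 atoms)
goal ⊆ F1  ⇒  h_max = 1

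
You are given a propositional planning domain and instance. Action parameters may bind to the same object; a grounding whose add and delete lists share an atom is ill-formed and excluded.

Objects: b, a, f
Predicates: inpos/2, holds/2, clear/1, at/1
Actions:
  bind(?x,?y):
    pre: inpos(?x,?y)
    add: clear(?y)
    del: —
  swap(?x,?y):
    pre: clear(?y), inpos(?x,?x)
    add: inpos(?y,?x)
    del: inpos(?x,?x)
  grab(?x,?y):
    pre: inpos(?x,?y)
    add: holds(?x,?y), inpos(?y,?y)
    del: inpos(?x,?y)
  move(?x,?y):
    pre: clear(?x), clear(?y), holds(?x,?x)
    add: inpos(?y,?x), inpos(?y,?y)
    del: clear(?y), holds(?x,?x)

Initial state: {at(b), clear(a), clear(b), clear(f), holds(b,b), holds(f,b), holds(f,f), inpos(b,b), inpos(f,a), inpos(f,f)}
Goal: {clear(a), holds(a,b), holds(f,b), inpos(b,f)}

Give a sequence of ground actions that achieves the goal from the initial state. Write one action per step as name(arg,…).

1. swap(b,a)  →  {at(b), clear(a), clear(b), clear(f), holds(b,b), holds(f,b), holds(f,f), inpos(a,b), inpos(f,a), inpos(f,f)}
2. swap(f,b)  →  {at(b), clear(a), clear(b), clear(f), holds(b,b), holds(f,b), holds(f,f), inpos(a,b), inpos(b,f), inpos(f,a)}
3. grab(a,b)  →  {at(b), clear(a), clear(b), clear(f), holds(a,b), holds(b,b), holds(f,b), holds(f,f), inpos(b,b), inpos(b,f), inpos(f,a)}

swap(b,a); swap(f,b); grab(a,b)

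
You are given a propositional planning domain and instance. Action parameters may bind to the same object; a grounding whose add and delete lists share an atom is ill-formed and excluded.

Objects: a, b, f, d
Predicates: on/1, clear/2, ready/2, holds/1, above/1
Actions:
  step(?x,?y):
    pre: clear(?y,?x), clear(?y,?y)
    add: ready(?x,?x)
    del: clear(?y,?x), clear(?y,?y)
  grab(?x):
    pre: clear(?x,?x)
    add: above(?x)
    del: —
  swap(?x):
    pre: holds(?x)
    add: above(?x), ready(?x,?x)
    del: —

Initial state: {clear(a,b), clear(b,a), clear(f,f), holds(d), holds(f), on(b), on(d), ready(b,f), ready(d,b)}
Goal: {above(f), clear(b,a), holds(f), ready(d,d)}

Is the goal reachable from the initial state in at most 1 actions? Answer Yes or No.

No

1. grab(f)  →  {above(f), clear(a,b), clear(b,a), clear(f,f), holds(d), holds(f), on(b), on(d), ready(b,f), ready(d,b)}
2. swap(d)  →  {above(d), above(f), clear(a,b), clear(b,a), clear(f,f), holds(d), holds(f), on(b), on(d), ready(b,f), ready(d,b), ready(d,d)}
optimal plan length = 2; 2 > 1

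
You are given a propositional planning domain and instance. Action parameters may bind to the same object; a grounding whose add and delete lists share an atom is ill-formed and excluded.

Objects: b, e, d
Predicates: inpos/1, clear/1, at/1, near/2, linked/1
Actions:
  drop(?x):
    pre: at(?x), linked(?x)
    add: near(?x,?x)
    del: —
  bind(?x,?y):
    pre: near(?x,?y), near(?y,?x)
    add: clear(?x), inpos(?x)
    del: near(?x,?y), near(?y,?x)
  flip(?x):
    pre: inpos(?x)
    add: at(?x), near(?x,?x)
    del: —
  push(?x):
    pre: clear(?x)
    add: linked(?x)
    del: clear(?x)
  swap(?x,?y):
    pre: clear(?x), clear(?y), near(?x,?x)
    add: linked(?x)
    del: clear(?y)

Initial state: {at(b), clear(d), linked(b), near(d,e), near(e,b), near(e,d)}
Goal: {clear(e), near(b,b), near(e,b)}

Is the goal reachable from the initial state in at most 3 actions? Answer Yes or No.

1. drop(b)  →  {at(b), clear(d), linked(b), near(b,b), near(d,e), near(e,b), near(e,d)}
2. bind(e,d)  →  {at(b), clear(d), clear(e), inpos(e), linked(b), near(b,b), near(e,b)}
optimal plan length = 2; 2 ≤ 3

Yes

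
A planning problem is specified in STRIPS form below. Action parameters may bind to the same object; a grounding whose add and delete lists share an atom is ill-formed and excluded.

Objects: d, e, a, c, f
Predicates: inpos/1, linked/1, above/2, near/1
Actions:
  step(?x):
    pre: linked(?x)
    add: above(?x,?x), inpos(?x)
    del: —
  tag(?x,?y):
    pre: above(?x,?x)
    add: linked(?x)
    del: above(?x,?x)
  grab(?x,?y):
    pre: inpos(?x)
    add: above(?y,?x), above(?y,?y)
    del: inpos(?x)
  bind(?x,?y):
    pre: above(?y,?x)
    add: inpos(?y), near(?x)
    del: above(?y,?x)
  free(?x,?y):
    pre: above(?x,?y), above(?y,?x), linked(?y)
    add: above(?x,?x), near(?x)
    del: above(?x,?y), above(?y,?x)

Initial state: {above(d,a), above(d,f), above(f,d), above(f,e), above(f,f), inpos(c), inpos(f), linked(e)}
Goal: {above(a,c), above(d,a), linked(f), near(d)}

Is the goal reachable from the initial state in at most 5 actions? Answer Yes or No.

1. tag(f,d)  →  {above(d,a), above(d,f), above(f,d), above(f,e), inpos(c), inpos(f), linked(e), linked(f)}
2. grab(c,a)  →  {above(a,a), above(a,c), above(d,a), above(d,f), above(f,d), above(f,e), inpos(f), linked(e), linked(f)}
3. bind(d,f)  →  {above(a,a), above(a,c), above(d,a), above(d,f), above(f,e), inpos(f), linked(e), linked(f), near(d)}
optimal plan length = 3; 3 ≤ 5

Yes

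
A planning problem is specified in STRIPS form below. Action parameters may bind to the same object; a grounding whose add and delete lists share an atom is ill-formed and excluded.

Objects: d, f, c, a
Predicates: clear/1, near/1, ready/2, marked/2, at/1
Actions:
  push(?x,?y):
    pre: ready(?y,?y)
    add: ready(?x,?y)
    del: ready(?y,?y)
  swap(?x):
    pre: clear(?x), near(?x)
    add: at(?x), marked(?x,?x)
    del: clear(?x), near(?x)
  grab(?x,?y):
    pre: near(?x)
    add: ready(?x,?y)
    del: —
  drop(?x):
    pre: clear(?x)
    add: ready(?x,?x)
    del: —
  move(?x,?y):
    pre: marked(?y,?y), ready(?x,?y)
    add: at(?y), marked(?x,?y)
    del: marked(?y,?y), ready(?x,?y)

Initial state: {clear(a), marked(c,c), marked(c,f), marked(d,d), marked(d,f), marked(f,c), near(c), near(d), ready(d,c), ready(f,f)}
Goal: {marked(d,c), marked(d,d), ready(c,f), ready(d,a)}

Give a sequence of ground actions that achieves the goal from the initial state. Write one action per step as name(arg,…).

1. push(c,f)  →  {clear(a), marked(c,c), marked(c,f), marked(d,d), marked(d,f), marked(f,c), near(c), near(d), ready(c,f), ready(d,c)}
2. grab(d,a)  →  {clear(a), marked(c,c), marked(c,f), marked(d,d), marked(d,f), marked(f,c), near(c), near(d), ready(c,f), ready(d,a), ready(d,c)}
3. move(d,c)  →  {at(c), clear(a), marked(c,f), marked(d,c), marked(d,d), marked(d,f), marked(f,c), near(c), near(d), ready(c,f), ready(d,a)}

push(c,f); grab(d,a); move(d,c)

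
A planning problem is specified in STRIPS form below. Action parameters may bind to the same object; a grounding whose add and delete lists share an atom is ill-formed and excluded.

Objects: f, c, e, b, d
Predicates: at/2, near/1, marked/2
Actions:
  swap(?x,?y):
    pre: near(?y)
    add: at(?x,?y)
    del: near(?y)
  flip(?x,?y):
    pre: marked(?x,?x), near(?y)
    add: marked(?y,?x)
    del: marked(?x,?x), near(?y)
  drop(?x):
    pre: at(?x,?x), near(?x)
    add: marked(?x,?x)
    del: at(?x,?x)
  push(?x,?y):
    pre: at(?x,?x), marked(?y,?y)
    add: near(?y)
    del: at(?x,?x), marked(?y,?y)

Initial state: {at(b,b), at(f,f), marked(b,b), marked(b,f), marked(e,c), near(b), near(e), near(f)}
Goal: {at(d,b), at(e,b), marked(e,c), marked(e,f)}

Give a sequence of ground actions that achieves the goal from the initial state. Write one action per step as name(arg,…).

1. swap(e,b)  →  {at(b,b), at(e,b), at(f,f), marked(b,b), marked(b,f), marked(e,c), near(e), near(f)}
2. drop(f)  →  {at(b,b), at(e,b), marked(b,b), marked(b,f), marked(e,c), marked(f,f), near(e), near(f)}
3. flip(f,e)  →  {at(b,b), at(e,b), marked(b,b), marked(b,f), marked(e,c), marked(e,f), near(f)}
4. push(b,b)  →  {at(e,b), marked(b,f), marked(e,c), marked(e,f), near(b), near(f)}
5. swap(d,b)  →  {at(d,b), at(e,b), marked(b,f), marked(e,c), marked(e,f), near(f)}

swap(e,b); drop(f); flip(f,e); push(b,b); swap(d,b)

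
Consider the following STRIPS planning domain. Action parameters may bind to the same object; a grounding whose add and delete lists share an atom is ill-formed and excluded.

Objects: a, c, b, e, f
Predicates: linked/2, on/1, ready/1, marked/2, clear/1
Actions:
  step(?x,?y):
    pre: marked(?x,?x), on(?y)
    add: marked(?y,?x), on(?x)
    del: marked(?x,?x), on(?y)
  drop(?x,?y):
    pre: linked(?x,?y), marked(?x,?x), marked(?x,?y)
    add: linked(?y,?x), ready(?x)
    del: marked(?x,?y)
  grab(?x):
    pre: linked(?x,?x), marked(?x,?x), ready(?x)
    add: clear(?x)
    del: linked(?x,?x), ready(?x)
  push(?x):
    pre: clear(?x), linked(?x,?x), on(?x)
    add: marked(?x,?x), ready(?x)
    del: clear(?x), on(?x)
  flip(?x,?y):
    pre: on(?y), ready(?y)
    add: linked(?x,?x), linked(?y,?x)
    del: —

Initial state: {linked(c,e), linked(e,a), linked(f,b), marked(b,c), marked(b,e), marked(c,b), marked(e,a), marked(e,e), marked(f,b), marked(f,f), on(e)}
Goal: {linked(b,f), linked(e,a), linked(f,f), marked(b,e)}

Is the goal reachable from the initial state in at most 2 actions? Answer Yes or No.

1. drop(e,a)  →  {linked(a,e), linked(c,e), linked(e,a), linked(f,b), marked(b,c), marked(b,e), marked(c,b), marked(e,e), marked(f,b), marked(f,f), on(e), ready(e)}
2. drop(f,b)  →  {linked(a,e), linked(b,f), linked(c,e), linked(e,a), linked(f,b), marked(b,c), marked(b,e), marked(c,b), marked(e,e), marked(f,f), on(e), ready(e), ready(f)}
3. flip(f,e)  →  {linked(a,e), linked(b,f), linked(c,e), linked(e,a), linked(e,f), linked(f,b), linked(f,f), marked(b,c), marked(b,e), marked(c,b), marked(e,e), marked(f,f), on(e), ready(e), ready(f)}
optimal plan length = 3; 3 > 2

No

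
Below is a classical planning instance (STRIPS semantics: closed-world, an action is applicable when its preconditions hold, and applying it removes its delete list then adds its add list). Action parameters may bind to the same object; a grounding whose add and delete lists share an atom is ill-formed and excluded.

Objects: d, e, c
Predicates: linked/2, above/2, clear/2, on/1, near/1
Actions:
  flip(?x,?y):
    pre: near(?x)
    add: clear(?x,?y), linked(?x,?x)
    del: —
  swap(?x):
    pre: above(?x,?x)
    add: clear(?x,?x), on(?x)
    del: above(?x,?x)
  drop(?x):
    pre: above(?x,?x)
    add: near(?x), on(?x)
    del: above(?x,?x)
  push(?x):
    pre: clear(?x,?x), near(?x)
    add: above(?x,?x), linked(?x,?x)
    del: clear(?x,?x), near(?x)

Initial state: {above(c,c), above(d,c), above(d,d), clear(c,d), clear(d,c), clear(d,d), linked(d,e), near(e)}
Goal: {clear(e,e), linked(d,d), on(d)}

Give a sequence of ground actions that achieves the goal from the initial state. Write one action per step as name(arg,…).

1. flip(e,e)  →  {above(c,c), above(d,c), above(d,d), clear(c,d), clear(d,c), clear(d,d), clear(e,e), linked(d,e), linked(e,e), near(e)}
2. drop(d)  →  {above(c,c), above(d,c), clear(c,d), clear(d,c), clear(d,d), clear(e,e), linked(d,e), linked(e,e), near(d), near(e), on(d)}
3. flip(d,d)  →  {above(c,c), above(d,c), clear(c,d), clear(d,c), clear(d,d), clear(e,e), linked(d,d), linked(d,e), linked(e,e), near(d), near(e), on(d)}

flip(e,e); drop(d); flip(d,d)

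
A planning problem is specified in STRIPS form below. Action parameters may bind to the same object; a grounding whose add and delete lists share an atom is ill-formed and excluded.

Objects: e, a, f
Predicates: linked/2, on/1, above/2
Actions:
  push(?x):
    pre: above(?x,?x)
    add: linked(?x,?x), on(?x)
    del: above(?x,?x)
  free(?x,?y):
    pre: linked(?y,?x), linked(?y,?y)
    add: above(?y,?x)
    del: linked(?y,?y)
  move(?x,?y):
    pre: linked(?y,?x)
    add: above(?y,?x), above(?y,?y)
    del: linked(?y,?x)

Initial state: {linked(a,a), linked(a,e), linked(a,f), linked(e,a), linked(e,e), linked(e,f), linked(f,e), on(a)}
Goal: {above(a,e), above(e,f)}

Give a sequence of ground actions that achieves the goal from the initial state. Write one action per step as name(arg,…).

free(e,a); free(f,e)

1. free(e,a)  →  {above(a,e), linked(a,e), linked(a,f), linked(e,a), linked(e,e), linked(e,f), linked(f,e), on(a)}
2. free(f,e)  →  {above(a,e), above(e,f), linked(a,e), linked(a,f), linked(e,a), linked(e,f), linked(f,e), on(a)}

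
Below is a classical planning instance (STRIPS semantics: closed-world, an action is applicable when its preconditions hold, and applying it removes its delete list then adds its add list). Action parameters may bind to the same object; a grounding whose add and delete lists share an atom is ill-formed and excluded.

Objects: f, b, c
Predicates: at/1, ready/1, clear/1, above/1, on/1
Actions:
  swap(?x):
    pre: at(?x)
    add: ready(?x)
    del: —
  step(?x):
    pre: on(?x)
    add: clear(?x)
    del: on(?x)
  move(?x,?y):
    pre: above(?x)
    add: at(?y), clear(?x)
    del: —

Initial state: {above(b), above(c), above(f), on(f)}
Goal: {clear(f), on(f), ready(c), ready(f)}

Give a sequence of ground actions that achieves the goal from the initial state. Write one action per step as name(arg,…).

1. move(f,f)  →  {above(b), above(c), above(f), at(f), clear(f), on(f)}
2. swap(f)  →  {above(b), above(c), above(f), at(f), clear(f), on(f), ready(f)}
3. move(f,c)  →  {above(b), above(c), above(f), at(c), at(f), clear(f), on(f), ready(f)}
4. swap(c)  →  {above(b), above(c), above(f), at(c), at(f), clear(f), on(f), ready(c), ready(f)}

move(f,f); swap(f); move(f,c); swap(c)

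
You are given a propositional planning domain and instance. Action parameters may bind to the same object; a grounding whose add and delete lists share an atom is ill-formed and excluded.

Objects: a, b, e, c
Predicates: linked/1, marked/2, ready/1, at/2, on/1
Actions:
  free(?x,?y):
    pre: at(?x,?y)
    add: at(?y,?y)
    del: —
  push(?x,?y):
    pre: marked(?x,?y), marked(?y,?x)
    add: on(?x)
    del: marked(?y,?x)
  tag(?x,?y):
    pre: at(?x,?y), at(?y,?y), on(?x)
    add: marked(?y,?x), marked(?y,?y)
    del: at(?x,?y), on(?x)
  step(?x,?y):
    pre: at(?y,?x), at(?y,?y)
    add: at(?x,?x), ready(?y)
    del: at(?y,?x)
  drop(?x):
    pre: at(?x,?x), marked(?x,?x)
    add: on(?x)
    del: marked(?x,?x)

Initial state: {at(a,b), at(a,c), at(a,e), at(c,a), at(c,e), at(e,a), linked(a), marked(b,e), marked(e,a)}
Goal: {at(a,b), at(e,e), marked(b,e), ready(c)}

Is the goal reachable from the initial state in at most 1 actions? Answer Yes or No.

1. free(a,c)  →  {at(a,b), at(a,c), at(a,e), at(c,a), at(c,c), at(c,e), at(e,a), linked(a), marked(b,e), marked(e,a)}
2. step(e,c)  →  {at(a,b), at(a,c), at(a,e), at(c,a), at(c,c), at(e,a), at(e,e), linked(a), marked(b,e), marked(e,a), ready(c)}
optimal plan length = 2; 2 > 1

No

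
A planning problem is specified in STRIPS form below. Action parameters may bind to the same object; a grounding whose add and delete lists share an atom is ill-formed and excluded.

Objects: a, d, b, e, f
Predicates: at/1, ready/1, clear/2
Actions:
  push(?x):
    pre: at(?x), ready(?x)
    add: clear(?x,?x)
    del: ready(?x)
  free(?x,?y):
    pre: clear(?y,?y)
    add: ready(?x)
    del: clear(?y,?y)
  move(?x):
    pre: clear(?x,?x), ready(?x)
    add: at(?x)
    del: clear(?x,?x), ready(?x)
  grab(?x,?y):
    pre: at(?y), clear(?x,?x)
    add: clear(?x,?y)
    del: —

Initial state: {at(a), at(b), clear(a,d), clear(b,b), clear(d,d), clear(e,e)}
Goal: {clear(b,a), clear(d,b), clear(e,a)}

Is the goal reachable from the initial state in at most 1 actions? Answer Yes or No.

No

1. grab(d,b)  →  {at(a), at(b), clear(a,d), clear(b,b), clear(d,b), clear(d,d), clear(e,e)}
2. grab(b,a)  →  {at(a), at(b), clear(a,d), clear(b,a), clear(b,b), clear(d,b), clear(d,d), clear(e,e)}
3. grab(e,a)  →  {at(a), at(b), clear(a,d), clear(b,a), clear(b,b), clear(d,b), clear(d,d), clear(e,a), clear(e,e)}
optimal plan length = 3; 3 > 1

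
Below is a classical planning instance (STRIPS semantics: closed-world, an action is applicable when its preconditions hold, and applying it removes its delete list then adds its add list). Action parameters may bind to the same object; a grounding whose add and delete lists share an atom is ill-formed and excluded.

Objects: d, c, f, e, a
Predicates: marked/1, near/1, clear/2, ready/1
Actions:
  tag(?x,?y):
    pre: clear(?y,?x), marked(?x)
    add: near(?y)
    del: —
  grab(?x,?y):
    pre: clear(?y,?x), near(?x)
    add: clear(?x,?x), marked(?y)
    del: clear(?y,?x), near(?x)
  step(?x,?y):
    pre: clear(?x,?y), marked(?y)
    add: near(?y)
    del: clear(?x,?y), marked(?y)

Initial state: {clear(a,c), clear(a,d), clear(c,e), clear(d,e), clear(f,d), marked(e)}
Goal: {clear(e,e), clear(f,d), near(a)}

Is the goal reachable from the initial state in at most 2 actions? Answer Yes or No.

No

1. step(d,e)  →  {clear(a,c), clear(a,d), clear(c,e), clear(f,d), near(e)}
2. grab(e,c)  →  {clear(a,c), clear(a,d), clear(e,e), clear(f,d), marked(c)}
3. tag(c,a)  →  {clear(a,c), clear(a,d), clear(e,e), clear(f,d), marked(c), near(a)}
optimal plan length = 3; 3 > 2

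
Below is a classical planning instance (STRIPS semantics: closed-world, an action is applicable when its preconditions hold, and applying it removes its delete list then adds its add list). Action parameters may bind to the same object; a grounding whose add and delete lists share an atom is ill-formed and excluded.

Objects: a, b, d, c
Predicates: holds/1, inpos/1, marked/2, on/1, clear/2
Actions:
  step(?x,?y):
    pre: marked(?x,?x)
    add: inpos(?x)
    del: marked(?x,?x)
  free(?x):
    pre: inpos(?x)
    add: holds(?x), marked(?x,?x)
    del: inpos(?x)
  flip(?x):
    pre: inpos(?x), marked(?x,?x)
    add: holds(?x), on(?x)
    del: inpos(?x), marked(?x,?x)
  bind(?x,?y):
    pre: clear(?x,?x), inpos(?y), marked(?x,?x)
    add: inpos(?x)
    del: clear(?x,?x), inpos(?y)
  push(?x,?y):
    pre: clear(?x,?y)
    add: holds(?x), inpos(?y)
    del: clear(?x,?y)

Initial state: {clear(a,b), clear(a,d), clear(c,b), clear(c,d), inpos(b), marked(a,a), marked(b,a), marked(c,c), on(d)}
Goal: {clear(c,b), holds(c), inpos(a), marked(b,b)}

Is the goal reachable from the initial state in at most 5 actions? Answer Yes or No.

Yes

1. step(a,a)  →  {clear(a,b), clear(a,d), clear(c,b), clear(c,d), inpos(a), inpos(b), marked(b,a), marked(c,c), on(d)}
2. free(b)  →  {clear(a,b), clear(a,d), clear(c,b), clear(c,d), holds(b), inpos(a), marked(b,a), marked(b,b), marked(c,c), on(d)}
3. push(c,d)  →  {clear(a,b), clear(a,d), clear(c,b), holds(b), holds(c), inpos(a), inpos(d), marked(b,a), marked(b,b), marked(c,c), on(d)}
optimal plan length = 3; 3 ≤ 5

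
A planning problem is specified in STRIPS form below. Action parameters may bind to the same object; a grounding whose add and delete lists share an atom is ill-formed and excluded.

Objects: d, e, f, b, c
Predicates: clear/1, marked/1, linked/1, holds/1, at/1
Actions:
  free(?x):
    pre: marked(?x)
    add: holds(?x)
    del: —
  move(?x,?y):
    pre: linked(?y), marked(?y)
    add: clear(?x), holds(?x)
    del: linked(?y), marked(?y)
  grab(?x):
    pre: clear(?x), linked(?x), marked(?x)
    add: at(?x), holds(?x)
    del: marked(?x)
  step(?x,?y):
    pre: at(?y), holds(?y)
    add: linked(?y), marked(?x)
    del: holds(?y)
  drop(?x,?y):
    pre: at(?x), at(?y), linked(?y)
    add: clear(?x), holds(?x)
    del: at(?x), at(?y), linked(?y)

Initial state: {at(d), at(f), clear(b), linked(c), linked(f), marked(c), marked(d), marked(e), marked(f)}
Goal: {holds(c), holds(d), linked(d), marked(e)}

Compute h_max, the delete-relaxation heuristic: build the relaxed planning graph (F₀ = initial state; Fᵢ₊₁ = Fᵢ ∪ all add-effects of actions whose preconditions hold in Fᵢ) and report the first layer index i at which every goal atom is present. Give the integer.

2

F0 = init (9 atoms)
F1 = F0 ∪ {clear(c), clear(d), clear(e), clear(f), holds(b), holds(c), holds(d), holds(e), holds(f)}  (18 atoms)
F2 = F1 ∪ {at(c), linked(d), marked(b)}  (21 atoms)
goal ⊆ F2  ⇒  h_max = 2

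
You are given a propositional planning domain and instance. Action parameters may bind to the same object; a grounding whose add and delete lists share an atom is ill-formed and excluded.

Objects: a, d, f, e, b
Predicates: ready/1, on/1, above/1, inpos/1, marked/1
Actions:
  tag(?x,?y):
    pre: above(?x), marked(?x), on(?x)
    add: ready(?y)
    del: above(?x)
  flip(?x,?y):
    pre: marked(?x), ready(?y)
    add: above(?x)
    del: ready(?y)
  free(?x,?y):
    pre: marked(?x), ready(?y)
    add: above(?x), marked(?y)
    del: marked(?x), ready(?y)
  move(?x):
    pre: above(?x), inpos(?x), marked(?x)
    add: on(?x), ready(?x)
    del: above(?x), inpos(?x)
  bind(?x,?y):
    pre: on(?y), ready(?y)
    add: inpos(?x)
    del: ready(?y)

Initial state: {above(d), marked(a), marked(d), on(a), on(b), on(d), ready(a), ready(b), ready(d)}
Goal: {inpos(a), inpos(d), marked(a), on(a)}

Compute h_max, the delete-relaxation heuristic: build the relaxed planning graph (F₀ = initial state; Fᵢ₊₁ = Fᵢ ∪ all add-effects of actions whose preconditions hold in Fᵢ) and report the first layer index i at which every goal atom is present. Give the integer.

1

F0 = init (9 atoms)
F1 = F0 ∪ {above(a), inpos(a), inpos(b), inpos(d), inpos(e), inpos(f), marked(b), ready(e), ready(f)}  (18 atoms)
goal ⊆ F1  ⇒  h_max = 1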